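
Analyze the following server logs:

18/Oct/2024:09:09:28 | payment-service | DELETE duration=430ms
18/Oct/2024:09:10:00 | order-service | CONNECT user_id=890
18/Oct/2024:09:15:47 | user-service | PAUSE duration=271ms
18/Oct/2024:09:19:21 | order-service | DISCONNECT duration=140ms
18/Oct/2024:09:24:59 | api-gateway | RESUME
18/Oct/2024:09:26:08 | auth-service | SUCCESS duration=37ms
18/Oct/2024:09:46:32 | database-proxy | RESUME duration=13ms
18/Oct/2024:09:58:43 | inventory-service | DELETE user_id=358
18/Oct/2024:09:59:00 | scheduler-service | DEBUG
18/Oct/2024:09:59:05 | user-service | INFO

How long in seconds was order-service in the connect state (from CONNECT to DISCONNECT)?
561

To calculate state duration:

1. Find CONNECT event for order-service: 18/Oct/2024:09:10:00
2. Find DISCONNECT event for order-service: 18/Oct/2024:09:19:21
3. Calculate duration: 18/Oct/2024:09:19:21 - 18/Oct/2024:09:10:00 = 561 seconds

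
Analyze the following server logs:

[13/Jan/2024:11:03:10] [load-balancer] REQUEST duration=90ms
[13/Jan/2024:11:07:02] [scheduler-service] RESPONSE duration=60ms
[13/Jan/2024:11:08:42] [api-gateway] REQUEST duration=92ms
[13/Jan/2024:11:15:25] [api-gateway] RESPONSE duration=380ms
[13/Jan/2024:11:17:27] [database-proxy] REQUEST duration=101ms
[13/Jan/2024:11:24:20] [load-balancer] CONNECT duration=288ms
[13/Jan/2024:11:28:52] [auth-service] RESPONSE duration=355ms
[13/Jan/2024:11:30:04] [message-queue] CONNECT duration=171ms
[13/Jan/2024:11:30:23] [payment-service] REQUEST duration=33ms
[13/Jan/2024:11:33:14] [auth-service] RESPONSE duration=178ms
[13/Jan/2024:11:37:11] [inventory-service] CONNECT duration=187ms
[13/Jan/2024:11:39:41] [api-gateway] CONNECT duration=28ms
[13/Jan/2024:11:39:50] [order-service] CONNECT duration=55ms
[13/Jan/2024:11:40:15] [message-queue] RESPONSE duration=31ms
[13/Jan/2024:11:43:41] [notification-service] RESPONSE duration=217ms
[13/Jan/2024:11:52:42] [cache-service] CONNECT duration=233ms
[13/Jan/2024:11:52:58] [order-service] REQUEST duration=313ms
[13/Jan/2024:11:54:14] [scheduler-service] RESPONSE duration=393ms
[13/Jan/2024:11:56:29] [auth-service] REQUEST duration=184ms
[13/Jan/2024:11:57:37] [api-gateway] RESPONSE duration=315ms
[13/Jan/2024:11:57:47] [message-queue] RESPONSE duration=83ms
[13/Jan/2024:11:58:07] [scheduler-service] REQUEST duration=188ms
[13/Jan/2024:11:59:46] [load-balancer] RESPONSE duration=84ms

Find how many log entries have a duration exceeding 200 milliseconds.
8

To count timeouts:

1. Threshold: 200ms
2. Extract duration from each log entry
3. Count entries where duration > 200
4. Timeout count: 8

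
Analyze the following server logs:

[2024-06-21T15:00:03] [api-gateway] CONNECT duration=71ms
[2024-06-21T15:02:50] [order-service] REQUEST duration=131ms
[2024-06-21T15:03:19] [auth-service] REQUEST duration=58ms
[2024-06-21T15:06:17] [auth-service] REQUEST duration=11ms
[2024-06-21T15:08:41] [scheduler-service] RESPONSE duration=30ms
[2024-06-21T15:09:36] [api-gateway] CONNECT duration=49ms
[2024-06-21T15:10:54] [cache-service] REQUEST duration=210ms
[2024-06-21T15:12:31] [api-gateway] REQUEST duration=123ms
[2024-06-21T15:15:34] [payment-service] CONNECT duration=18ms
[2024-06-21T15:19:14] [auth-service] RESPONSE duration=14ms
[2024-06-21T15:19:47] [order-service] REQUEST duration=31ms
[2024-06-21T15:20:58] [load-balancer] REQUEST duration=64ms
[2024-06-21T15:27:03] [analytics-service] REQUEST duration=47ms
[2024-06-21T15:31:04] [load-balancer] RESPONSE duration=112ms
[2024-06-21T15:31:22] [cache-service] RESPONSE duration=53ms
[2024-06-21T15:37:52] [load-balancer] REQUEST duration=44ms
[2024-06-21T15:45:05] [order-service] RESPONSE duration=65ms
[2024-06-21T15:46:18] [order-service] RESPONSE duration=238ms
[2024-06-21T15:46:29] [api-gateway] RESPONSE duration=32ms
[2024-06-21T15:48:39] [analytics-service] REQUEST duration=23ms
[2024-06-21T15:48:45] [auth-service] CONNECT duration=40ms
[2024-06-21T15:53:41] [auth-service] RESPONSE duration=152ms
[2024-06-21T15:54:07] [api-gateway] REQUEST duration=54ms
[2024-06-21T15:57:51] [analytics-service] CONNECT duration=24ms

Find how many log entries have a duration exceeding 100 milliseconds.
6

To count timeouts:

1. Threshold: 100ms
2. Extract duration from each log entry
3. Count entries where duration > 100
4. Timeout count: 6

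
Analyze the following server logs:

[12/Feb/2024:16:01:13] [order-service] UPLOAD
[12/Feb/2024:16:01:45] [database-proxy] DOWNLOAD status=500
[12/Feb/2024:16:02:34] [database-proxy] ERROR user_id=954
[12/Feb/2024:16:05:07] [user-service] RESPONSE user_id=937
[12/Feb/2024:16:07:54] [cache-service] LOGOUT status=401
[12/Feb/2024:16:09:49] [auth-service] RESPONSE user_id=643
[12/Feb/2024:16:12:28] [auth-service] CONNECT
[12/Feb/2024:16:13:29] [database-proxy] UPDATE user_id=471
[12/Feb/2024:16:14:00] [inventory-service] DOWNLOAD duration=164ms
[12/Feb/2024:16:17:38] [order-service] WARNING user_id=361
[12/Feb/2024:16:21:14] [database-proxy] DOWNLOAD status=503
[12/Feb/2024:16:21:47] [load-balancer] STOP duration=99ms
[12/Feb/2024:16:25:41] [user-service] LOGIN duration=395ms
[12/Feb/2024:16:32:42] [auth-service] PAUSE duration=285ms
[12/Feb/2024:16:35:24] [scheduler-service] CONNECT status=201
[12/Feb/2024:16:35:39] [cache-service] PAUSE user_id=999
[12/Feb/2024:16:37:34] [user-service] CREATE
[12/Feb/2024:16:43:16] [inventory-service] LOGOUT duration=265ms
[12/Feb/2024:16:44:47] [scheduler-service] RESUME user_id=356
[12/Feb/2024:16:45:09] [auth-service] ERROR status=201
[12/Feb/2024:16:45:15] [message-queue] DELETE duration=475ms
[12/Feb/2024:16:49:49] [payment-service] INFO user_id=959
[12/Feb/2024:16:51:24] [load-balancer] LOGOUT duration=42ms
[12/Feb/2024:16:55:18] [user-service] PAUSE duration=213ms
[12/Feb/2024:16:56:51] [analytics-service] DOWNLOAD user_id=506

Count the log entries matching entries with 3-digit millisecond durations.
6

To find matching entries:

1. Pattern to match: entries with 3-digit millisecond durations
2. Scan each log entry for the pattern
3. Count matches: 6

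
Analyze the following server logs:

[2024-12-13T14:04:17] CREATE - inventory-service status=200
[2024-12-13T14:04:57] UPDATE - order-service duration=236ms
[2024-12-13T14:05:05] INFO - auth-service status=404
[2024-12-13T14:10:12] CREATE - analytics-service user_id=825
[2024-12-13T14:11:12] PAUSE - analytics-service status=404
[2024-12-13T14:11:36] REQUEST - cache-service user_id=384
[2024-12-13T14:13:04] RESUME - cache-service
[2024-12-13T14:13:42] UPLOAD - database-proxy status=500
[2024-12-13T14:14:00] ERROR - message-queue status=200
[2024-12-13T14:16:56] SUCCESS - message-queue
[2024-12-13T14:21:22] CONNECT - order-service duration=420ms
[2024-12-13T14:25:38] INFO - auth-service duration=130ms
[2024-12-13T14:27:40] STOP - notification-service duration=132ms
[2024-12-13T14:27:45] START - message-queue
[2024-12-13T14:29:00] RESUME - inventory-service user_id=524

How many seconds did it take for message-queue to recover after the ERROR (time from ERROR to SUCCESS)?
176

To calculate recovery time:

1. Find ERROR event for message-queue: 2024-12-13T14:14:00
2. Find next SUCCESS event for message-queue: 2024-12-13T14:16:56
3. Recovery time: 2024-12-13T14:16:56 - 2024-12-13T14:14:00 = 176 seconds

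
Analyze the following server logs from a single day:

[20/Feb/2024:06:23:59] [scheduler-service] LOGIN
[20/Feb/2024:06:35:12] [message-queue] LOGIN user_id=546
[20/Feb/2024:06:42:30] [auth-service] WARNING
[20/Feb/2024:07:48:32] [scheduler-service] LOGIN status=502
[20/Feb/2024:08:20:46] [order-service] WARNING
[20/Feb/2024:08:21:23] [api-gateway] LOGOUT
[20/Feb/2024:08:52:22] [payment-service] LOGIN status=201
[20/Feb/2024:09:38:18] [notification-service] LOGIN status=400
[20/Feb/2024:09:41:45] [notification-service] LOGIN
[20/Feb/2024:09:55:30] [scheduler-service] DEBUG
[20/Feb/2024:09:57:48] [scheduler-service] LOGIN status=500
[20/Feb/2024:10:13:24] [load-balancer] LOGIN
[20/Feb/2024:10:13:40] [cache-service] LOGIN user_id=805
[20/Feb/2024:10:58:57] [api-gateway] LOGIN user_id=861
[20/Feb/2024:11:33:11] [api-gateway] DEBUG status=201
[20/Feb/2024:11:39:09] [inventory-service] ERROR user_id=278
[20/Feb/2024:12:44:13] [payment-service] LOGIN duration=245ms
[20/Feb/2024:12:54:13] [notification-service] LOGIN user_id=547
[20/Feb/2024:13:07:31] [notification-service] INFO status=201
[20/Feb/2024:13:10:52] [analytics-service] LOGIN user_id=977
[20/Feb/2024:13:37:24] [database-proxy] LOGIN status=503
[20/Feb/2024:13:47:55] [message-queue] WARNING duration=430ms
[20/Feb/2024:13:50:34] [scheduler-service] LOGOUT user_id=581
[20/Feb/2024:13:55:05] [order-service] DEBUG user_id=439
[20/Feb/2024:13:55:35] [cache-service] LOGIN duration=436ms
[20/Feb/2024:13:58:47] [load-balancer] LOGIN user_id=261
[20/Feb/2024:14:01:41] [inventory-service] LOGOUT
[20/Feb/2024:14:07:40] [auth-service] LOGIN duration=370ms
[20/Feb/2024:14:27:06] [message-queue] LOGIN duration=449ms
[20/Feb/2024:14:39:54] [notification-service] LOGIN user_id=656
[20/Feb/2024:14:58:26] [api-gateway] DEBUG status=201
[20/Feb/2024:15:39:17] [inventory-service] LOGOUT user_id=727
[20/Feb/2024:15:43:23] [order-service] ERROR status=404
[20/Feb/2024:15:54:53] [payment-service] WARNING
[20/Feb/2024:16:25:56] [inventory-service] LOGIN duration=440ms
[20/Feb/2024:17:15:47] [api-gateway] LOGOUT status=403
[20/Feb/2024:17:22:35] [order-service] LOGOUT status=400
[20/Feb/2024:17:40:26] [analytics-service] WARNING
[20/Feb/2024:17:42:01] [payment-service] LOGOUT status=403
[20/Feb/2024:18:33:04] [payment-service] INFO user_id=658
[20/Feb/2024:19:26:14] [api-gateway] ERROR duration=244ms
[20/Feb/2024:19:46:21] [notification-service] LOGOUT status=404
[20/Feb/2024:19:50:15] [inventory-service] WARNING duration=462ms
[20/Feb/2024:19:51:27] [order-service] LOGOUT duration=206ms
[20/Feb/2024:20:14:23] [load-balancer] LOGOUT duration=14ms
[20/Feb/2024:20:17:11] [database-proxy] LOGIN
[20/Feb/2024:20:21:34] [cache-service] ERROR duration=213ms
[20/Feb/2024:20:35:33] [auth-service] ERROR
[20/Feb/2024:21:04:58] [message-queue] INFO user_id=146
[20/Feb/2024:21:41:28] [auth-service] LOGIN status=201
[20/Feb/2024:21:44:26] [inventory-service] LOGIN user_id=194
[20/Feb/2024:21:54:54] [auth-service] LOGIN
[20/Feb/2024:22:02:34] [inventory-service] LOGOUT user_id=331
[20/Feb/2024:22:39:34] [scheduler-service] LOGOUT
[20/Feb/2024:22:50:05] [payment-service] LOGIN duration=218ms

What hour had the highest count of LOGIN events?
13

To find the peak hour:

1. Group all LOGIN events by hour
2. Count events in each hour
3. Find hour with maximum count
4. Peak hour: 13 (with 4 events)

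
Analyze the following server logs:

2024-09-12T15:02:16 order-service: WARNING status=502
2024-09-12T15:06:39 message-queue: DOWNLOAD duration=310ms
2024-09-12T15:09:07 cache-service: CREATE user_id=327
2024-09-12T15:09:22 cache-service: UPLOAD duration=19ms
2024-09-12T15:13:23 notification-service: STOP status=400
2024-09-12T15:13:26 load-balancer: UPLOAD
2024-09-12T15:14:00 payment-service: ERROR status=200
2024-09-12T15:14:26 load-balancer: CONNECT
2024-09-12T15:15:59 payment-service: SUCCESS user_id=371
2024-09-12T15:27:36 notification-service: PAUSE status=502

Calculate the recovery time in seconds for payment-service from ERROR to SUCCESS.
119

To calculate recovery time:

1. Find ERROR event for payment-service: 2024-09-12T15:14:00
2. Find next SUCCESS event for payment-service: 2024-09-12T15:15:59
3. Recovery time: 2024-09-12T15:15:59 - 2024-09-12T15:14:00 = 119 seconds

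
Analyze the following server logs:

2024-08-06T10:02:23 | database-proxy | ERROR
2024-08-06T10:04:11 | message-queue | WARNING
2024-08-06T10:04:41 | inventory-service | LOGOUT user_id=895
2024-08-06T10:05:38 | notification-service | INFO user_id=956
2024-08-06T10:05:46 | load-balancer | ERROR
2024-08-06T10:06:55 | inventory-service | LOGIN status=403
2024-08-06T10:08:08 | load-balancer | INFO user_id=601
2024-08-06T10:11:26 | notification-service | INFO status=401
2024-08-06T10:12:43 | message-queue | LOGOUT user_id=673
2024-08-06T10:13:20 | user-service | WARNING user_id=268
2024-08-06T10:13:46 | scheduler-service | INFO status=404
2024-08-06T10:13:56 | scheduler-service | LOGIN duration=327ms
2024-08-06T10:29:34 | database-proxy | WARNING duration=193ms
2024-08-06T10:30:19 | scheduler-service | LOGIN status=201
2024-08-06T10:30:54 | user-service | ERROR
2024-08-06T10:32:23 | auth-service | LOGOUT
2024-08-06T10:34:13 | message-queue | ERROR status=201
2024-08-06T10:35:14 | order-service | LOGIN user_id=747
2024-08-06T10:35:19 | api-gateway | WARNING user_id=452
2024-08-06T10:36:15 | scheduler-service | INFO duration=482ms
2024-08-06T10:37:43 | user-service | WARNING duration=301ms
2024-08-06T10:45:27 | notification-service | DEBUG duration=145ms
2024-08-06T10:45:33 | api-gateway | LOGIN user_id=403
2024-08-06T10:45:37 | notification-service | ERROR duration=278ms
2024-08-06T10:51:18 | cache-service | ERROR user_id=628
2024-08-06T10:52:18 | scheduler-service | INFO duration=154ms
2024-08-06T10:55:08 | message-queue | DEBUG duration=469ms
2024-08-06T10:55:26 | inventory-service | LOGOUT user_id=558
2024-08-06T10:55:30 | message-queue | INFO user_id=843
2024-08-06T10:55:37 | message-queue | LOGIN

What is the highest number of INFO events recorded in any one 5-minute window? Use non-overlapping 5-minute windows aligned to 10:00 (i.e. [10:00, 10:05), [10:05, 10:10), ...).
2

To find the burst window:

1. Divide the log period into non-overlapping 5-minute windows starting at 10:00
2. Count INFO events in each window
3. Find the window with maximum count
4. Maximum events in a window: 2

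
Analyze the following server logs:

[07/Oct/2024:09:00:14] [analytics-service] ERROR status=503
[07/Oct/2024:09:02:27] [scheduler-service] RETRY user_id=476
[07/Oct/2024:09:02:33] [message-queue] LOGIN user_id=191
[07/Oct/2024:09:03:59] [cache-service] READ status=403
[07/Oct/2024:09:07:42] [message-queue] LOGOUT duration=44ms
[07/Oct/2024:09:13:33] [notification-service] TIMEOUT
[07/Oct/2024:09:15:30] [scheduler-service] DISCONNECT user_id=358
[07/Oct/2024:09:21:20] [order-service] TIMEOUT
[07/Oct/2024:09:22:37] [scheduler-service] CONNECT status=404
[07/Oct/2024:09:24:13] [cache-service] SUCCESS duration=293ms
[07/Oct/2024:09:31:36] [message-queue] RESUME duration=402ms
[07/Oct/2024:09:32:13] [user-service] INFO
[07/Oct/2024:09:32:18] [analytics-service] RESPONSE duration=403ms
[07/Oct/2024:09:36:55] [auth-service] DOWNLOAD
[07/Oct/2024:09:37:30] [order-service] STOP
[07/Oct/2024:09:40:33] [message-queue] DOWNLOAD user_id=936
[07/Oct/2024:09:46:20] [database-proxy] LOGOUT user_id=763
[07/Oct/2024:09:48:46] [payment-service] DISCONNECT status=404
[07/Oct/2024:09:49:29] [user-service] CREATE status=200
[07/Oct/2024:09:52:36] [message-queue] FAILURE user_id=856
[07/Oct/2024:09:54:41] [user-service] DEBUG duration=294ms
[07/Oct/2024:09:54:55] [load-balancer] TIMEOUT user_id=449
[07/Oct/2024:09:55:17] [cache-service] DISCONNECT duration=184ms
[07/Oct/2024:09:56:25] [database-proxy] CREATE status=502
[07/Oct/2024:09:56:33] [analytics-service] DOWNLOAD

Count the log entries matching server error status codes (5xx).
2

To find matching entries:

1. Pattern to match: server error status codes (5xx)
2. Scan each log entry for the pattern
3. Count matches: 2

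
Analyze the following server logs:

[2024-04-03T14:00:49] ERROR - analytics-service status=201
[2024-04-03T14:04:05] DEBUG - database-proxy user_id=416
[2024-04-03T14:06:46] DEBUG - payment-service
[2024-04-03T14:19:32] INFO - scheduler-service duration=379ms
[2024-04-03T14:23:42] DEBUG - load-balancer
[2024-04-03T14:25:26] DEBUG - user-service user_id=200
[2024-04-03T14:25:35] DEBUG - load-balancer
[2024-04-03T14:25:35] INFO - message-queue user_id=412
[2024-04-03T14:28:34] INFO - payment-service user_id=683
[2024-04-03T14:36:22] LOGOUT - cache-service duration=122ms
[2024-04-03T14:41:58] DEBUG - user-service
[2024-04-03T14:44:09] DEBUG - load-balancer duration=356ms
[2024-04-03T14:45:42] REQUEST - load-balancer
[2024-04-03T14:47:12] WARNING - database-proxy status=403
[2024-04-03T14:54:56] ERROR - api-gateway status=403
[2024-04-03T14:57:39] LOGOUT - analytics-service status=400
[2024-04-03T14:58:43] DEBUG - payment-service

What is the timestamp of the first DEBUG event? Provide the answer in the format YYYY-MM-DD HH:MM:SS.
2024-04-03 14:04:05

To find the first event:

1. Filter for all DEBUG events
2. Sort by timestamp
3. Select the first one
4. Timestamp: 2024-04-03 14:04:05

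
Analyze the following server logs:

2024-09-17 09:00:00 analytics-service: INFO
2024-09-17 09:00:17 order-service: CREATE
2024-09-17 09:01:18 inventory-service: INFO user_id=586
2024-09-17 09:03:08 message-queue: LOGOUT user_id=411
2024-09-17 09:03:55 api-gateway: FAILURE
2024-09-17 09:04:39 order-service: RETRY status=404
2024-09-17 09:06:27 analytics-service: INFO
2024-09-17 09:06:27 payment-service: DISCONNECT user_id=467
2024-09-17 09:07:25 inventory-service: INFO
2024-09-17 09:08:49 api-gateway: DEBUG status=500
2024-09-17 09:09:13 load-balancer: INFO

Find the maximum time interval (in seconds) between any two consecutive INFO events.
309

To find the longest gap:

1. Extract all INFO events in chronological order
2. Calculate time differences between consecutive events
3. Find the maximum difference
4. Longest gap: 309 seconds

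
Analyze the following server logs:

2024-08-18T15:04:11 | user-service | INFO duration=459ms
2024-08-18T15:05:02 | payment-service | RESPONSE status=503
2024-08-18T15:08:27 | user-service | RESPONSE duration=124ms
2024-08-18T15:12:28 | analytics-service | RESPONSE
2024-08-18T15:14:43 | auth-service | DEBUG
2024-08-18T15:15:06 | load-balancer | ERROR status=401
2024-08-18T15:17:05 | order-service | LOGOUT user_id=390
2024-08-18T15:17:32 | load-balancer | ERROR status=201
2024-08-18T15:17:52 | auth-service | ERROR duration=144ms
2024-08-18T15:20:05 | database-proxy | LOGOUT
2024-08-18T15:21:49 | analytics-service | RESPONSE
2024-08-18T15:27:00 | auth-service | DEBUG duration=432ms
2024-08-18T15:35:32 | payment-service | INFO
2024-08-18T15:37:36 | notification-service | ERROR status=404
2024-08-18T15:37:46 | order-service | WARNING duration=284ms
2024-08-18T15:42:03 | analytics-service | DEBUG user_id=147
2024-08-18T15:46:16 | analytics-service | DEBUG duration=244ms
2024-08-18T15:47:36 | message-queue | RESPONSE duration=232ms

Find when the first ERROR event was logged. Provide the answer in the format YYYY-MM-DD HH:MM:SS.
2024-08-18 15:15:06

To find the first event:

1. Filter for all ERROR events
2. Sort by timestamp
3. Select the first one
4. Timestamp: 2024-08-18 15:15:06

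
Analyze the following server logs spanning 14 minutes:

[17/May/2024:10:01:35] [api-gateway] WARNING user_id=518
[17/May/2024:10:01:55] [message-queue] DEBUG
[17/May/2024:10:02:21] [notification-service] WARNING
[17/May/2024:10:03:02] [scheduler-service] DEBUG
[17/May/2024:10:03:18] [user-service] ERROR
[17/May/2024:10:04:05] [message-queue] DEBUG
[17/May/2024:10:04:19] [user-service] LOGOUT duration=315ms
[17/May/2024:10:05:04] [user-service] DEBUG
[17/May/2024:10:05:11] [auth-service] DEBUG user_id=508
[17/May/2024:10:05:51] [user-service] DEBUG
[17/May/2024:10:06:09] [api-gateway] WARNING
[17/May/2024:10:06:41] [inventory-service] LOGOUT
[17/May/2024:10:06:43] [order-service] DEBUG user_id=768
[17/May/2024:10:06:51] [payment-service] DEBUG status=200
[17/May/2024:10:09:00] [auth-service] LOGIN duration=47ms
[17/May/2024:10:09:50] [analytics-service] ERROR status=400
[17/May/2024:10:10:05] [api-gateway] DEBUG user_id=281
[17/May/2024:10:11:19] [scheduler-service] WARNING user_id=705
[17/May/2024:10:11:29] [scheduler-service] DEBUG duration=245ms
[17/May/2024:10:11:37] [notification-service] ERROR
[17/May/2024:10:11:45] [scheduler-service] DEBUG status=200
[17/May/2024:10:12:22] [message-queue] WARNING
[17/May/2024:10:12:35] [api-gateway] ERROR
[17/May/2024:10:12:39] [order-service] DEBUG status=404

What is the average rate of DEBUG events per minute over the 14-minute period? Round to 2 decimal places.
0.86

To calculate the rate:

1. Count total DEBUG events: 12
2. Total time period: 14 minutes
3. Rate = 12 / 14 = 0.86 events per minute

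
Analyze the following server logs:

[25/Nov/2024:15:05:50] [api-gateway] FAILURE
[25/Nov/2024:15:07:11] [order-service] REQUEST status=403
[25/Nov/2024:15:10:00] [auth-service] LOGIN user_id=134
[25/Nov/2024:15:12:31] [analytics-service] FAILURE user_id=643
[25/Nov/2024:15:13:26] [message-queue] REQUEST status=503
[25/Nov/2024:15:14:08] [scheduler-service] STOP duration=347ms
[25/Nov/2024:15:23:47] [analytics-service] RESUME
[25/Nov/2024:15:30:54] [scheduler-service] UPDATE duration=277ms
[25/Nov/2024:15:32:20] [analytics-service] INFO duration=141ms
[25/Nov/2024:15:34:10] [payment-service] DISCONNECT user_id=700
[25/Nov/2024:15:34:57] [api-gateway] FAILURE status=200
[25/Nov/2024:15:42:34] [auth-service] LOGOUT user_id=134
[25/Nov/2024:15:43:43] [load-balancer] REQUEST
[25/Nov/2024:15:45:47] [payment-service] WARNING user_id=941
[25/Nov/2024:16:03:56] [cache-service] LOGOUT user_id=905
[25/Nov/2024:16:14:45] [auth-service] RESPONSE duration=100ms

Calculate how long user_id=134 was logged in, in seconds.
1954

To calculate session duration:

1. Find LOGIN event for user_id=134: 25/Nov/2024:15:10:00
2. Find LOGOUT event for user_id=134: 25/Nov/2024:15:42:34
3. Session duration: 25/Nov/2024:15:42:34 - 25/Nov/2024:15:10:00 = 1954 seconds (32 minutes)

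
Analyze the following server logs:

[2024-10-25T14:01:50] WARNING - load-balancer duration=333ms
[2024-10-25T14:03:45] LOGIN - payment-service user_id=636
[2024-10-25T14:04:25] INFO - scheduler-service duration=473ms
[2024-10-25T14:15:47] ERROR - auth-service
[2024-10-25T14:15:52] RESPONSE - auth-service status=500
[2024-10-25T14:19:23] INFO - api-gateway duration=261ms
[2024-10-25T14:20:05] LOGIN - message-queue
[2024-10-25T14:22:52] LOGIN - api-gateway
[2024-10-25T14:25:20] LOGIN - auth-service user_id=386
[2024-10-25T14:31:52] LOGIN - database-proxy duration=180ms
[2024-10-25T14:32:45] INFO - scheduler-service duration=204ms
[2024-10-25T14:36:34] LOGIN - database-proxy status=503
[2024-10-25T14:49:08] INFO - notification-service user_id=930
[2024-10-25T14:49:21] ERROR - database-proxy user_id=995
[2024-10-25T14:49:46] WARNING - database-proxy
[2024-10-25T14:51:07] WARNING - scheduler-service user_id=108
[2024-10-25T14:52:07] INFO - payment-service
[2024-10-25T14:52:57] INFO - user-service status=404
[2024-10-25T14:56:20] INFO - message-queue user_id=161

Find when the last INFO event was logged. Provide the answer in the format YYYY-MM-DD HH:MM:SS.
2024-10-25 14:56:20

To find the last event:

1. Filter for all INFO events
2. Sort by timestamp
3. Select the last one
4. Timestamp: 2024-10-25 14:56:20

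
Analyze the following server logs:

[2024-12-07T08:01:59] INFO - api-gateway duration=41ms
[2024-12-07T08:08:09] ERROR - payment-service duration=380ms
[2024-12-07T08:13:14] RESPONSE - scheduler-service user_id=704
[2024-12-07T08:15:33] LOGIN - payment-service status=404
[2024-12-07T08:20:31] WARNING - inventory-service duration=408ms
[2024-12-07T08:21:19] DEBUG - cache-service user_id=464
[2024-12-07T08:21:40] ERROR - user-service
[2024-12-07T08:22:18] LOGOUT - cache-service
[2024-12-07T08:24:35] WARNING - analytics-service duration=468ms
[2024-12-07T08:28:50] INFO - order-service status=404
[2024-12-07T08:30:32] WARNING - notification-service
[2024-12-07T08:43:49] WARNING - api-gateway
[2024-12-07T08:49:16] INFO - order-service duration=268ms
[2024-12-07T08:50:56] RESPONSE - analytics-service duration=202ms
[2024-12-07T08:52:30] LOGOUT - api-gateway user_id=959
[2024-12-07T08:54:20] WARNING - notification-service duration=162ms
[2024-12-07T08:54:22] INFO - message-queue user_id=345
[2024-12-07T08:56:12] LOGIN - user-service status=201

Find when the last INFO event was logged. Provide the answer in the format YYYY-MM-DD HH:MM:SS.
2024-12-07 08:54:22

To find the last event:

1. Filter for all INFO events
2. Sort by timestamp
3. Select the last one
4. Timestamp: 2024-12-07 08:54:22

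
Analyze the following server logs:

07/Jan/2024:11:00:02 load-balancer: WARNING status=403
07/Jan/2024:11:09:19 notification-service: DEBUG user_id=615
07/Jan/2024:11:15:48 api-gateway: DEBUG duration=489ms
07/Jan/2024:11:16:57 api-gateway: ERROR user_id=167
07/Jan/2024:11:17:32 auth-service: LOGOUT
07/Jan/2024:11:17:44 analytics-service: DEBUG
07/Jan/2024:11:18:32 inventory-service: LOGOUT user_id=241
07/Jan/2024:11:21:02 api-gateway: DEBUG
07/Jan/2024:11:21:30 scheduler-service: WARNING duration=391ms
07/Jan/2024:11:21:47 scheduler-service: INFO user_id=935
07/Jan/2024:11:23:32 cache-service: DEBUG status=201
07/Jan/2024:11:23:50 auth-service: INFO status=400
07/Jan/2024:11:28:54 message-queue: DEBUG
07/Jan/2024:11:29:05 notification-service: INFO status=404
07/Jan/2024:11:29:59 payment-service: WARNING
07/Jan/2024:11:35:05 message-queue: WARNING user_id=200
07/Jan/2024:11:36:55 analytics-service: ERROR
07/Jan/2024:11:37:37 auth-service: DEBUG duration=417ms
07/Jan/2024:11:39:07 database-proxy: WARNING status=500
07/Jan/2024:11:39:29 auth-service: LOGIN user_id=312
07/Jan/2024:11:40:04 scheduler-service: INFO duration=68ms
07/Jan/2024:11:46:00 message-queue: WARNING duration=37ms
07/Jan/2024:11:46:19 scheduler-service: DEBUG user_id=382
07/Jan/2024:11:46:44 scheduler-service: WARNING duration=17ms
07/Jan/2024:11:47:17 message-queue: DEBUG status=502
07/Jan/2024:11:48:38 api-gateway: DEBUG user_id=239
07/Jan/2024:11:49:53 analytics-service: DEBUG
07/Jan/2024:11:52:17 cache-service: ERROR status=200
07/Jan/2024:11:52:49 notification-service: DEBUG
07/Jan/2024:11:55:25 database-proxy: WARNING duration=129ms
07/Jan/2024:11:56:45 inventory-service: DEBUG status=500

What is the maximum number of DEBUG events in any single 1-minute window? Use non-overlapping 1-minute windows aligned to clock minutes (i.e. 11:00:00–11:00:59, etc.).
1

To find the burst window:

1. Divide the log period into non-overlapping 1-minute windows starting at 11:00
2. Count DEBUG events in each window
3. Find the window with maximum count
4. Maximum events in a window: 1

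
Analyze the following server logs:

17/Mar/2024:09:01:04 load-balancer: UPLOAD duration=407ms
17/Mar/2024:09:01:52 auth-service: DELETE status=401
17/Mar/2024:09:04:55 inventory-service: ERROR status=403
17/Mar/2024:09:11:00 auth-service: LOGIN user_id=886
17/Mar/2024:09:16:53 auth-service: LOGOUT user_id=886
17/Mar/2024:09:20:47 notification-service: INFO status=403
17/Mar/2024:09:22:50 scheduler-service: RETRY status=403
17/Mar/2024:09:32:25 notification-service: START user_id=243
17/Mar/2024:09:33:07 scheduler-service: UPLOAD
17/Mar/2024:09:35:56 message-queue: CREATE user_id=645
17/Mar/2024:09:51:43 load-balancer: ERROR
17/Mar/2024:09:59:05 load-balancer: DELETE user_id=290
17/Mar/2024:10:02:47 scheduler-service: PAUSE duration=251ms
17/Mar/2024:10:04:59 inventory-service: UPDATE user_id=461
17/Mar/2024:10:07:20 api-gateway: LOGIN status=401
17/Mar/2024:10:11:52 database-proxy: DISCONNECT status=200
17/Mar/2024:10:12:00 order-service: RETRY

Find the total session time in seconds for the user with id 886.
353

To calculate session duration:

1. Find LOGIN event for user_id=886: 17/Mar/2024:09:11:00
2. Find LOGOUT event for user_id=886: 17/Mar/2024:09:16:53
3. Session duration: 17/Mar/2024:09:16:53 - 17/Mar/2024:09:11:00 = 353 seconds (5 minutes)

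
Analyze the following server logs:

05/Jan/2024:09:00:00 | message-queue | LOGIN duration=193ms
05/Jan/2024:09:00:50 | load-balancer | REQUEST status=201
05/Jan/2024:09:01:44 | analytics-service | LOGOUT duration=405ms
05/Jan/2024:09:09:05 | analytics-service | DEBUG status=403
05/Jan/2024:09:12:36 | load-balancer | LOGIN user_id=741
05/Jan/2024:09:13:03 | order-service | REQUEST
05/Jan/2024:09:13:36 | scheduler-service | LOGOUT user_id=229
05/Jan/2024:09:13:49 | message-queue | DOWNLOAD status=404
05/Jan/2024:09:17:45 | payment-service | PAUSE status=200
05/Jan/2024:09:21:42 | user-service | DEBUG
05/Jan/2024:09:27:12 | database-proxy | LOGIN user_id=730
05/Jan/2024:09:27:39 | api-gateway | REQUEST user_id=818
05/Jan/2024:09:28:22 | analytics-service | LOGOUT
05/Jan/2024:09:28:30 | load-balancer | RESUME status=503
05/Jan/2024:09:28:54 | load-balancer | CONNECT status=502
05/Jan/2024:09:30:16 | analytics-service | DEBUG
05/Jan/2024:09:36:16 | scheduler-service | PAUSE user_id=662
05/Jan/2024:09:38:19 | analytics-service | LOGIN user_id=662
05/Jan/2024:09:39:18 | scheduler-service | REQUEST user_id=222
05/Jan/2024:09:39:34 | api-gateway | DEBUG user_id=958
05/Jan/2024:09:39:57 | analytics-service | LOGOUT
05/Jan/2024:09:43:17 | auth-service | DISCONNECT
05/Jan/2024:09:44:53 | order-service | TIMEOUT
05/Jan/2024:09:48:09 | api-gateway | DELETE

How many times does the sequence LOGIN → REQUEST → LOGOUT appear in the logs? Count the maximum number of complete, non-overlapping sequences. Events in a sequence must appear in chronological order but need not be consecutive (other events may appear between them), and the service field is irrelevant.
4

To count sequences:

1. Look for pattern: LOGIN → REQUEST → LOGOUT
2. Greedily scan the log in chronological order, matching each sequence element in turn (ignoring service)
3. Each time the full pattern completes, increment the count and restart matching from the next event
4. Complete non-overlapping sequences found: 4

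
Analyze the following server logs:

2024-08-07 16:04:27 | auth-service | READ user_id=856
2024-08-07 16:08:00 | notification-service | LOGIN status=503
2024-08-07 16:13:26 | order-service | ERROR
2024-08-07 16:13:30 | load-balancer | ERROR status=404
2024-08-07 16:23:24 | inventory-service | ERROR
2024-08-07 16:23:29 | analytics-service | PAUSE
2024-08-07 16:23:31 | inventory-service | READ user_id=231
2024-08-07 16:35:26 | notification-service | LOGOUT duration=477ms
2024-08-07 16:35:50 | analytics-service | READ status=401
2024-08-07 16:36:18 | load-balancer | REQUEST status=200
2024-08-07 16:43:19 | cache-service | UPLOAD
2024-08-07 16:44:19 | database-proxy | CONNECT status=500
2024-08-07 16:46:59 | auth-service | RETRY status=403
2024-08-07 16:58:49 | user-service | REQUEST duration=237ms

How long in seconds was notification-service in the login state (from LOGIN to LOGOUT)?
1646

To calculate state duration:

1. Find LOGIN event for notification-service: 2024-08-07 16:08:00
2. Find LOGOUT event for notification-service: 2024-08-07 16:35:26
3. Calculate duration: 2024-08-07 16:35:26 - 2024-08-07 16:08:00 = 1646 seconds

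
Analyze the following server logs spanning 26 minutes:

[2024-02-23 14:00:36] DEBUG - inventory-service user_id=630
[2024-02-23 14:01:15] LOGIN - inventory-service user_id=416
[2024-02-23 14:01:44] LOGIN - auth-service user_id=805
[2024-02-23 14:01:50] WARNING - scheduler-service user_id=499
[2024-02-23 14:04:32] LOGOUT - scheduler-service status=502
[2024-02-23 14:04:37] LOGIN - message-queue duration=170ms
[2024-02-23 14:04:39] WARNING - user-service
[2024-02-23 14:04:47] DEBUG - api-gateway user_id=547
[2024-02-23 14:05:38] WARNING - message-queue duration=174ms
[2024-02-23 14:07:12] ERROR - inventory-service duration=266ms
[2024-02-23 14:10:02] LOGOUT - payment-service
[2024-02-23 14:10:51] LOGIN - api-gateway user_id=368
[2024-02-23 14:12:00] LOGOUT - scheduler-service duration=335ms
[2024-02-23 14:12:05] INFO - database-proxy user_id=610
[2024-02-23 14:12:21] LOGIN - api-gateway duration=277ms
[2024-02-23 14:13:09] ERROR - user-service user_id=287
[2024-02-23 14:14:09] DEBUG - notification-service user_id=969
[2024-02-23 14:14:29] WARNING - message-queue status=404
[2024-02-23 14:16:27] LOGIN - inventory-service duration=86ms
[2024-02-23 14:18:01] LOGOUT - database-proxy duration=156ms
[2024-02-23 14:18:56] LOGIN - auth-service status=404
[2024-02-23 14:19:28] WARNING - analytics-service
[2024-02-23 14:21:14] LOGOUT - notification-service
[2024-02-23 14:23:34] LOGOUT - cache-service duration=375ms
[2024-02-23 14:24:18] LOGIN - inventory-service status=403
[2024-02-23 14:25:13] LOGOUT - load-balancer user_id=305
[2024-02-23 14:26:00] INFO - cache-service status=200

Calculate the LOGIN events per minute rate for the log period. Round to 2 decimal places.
0.31

To calculate the rate:

1. Count total LOGIN events: 8
2. Total time period: 26 minutes
3. Rate = 8 / 26 = 0.31 events per minute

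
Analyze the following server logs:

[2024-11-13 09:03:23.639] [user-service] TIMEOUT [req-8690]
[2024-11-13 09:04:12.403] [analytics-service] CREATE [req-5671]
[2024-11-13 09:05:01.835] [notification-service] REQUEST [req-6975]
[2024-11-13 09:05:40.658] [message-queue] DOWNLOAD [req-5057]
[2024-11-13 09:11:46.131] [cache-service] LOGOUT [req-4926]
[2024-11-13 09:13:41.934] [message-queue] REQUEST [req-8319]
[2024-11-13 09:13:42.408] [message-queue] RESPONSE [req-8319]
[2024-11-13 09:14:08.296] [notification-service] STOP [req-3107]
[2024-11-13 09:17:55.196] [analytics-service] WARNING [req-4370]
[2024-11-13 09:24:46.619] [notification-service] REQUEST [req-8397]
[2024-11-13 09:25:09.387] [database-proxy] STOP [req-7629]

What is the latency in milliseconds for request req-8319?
474

To calculate latency:

1. Find REQUEST with id req-8319: 2024-11-13 09:13:41.934
2. Find RESPONSE with id req-8319: 2024-11-13 09:13:42.408
3. Latency: 2024-11-13 09:13:42.408 - 2024-11-13 09:13:41.934 = 474ms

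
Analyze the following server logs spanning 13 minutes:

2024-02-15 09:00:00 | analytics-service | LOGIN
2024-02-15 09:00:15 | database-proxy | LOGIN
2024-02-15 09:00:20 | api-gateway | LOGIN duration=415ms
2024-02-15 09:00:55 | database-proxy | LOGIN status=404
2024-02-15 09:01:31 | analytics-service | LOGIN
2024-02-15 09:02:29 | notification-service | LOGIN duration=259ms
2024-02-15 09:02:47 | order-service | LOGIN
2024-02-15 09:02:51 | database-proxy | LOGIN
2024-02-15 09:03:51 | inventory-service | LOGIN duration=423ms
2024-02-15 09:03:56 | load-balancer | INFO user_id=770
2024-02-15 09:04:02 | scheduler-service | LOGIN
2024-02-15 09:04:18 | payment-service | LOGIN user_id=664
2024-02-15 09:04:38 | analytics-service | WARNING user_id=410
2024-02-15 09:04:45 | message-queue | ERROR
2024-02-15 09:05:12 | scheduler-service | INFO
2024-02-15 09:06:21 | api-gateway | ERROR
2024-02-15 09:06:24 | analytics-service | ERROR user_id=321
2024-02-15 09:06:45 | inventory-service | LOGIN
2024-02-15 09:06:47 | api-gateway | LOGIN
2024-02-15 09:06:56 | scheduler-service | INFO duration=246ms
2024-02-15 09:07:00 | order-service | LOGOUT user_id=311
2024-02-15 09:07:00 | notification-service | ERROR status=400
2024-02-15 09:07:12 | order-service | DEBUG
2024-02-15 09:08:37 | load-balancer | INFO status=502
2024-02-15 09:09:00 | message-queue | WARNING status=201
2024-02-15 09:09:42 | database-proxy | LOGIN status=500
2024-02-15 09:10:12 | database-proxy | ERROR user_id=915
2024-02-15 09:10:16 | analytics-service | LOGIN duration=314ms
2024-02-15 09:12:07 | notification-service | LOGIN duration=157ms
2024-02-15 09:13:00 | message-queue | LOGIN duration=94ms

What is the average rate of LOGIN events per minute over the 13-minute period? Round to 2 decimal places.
1.31

To calculate the rate:

1. Count total LOGIN events: 17
2. Total time period: 13 minutes
3. Rate = 17 / 13 = 1.31 events per minute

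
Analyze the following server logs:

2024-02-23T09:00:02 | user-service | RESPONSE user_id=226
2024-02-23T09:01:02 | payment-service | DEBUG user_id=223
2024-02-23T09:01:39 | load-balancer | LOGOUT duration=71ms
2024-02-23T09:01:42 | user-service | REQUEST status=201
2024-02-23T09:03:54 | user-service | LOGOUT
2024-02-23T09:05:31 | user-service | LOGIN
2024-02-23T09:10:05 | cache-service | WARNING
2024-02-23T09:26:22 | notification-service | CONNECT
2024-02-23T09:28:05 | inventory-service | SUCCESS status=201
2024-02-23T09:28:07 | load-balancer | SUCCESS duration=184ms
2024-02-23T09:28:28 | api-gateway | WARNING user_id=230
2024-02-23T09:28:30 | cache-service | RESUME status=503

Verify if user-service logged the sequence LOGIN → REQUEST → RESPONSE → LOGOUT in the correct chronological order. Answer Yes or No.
No

To verify sequence order:

1. Find all events in sequence LOGIN → REQUEST → RESPONSE → LOGOUT for user-service
2. Extract their timestamps
3. Check if timestamps are in ascending order
4. Result: No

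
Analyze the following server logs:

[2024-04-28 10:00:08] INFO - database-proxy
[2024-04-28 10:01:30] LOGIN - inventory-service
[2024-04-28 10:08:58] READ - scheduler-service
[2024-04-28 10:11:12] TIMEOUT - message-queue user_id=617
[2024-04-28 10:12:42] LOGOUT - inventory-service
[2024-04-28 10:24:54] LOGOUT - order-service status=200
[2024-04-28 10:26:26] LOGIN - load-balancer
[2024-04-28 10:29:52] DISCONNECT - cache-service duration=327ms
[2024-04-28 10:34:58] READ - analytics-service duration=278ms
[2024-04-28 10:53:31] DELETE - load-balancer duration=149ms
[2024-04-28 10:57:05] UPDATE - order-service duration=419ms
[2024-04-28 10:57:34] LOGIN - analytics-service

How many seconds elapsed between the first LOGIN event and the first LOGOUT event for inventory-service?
672

To find the time between events:

1. Locate the first LOGIN event for inventory-service: 2024-04-28 10:01:30
2. Locate the first LOGOUT event for inventory-service: 2024-04-28 10:12:42
3. Calculate the difference: 2024-04-28 10:12:42 - 2024-04-28 10:01:30 = 672 seconds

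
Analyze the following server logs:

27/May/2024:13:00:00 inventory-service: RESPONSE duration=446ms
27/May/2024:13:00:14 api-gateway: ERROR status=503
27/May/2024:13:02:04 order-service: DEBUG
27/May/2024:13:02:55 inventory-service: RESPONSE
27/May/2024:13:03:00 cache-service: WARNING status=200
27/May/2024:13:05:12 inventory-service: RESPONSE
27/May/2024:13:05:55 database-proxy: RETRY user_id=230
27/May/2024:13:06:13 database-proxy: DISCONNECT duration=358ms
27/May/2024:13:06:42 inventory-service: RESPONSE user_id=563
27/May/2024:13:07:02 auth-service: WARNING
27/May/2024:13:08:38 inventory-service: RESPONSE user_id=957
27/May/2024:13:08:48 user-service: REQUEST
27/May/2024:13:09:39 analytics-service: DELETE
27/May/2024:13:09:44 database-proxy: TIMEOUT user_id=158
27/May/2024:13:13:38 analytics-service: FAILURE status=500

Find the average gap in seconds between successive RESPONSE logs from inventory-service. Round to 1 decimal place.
129.5

To calculate average interval:

1. Find all RESPONSE events for inventory-service in order
2. Calculate time gaps between consecutive events
3. Compute mean of gaps: 518 / 4 = 129.5 seconds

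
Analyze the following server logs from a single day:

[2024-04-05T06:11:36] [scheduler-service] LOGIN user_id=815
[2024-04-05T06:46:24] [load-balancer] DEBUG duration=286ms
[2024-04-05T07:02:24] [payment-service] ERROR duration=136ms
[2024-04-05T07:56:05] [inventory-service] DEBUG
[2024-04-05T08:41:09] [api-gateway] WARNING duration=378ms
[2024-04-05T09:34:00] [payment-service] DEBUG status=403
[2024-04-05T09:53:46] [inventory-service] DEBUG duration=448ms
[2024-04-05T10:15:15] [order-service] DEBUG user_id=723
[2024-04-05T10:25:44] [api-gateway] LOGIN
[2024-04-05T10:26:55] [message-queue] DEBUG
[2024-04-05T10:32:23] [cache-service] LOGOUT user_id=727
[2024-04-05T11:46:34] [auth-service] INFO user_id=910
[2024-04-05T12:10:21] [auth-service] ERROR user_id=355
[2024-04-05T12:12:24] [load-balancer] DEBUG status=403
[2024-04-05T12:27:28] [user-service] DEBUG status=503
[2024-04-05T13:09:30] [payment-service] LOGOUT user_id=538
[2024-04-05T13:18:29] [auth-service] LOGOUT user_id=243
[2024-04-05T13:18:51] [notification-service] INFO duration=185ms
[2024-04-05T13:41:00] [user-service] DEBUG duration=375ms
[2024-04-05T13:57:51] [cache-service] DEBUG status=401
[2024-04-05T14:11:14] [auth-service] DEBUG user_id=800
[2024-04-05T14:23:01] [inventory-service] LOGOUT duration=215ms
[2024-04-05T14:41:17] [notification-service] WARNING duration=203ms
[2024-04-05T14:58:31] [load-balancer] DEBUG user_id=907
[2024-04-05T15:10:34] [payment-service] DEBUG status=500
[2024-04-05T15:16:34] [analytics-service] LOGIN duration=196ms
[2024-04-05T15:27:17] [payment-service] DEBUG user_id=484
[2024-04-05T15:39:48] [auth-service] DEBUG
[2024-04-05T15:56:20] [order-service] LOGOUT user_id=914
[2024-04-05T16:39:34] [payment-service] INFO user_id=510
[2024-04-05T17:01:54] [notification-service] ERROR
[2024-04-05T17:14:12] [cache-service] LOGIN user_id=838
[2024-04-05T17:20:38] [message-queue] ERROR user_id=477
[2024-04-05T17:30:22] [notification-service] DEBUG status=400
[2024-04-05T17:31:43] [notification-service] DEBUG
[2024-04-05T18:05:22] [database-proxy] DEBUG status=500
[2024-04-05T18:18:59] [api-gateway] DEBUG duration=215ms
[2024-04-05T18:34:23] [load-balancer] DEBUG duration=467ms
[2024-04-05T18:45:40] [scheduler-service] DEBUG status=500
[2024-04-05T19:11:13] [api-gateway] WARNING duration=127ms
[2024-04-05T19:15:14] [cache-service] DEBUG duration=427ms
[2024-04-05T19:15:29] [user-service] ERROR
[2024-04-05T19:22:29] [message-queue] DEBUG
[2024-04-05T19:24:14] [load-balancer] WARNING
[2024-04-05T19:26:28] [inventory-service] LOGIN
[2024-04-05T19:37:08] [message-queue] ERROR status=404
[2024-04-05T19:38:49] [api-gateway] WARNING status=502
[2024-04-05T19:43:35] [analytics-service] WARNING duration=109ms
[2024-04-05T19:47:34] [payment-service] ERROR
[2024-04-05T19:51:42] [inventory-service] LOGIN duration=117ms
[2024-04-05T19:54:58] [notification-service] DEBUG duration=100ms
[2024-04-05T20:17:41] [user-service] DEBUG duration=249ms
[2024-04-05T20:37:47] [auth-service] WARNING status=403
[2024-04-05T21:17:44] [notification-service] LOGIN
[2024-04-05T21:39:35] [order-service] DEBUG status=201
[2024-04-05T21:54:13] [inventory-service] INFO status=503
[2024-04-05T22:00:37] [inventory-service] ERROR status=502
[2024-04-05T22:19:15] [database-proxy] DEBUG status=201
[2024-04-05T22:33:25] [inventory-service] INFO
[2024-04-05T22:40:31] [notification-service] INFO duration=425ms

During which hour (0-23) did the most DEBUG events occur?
18

To find the peak hour:

1. Group all DEBUG events by hour
2. Count events in each hour
3. Find hour with maximum count
4. Peak hour: 18 (with 4 events)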